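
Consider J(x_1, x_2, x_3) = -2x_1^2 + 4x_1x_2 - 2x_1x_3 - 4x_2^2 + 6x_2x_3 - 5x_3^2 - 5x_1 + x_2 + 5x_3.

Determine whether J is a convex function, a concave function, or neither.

J is quadratic, so its Hessian is the constant matrix H = [[-4, 4, -2], [4, -8, 6], [-2, 6, -10]].
Leading principal minors: -4, 16, -80.
Signs alternate −, +, − ⇒ H ≺ 0 ⇒ concave.

concave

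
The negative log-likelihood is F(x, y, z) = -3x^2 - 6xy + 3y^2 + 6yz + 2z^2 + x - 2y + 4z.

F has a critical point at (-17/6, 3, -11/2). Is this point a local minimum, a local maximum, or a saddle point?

The Hessian is constant: H = [[-6, -6, 0], [-6, 6, 6], [0, 6, 4]].
Leading principal minors: Δ₁ = -6, Δ₂ = -72, Δ₃ = -72.
The minors fit neither the all-positive nor the alternating-sign pattern, so H is indefinite: a saddle point.

saddle point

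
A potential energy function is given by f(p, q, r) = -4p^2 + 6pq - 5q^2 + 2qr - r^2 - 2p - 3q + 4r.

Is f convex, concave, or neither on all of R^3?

concave

f is quadratic, so its Hessian is the constant matrix H = [[-8, 6, 0], [6, -10, 2], [0, 2, -2]].
Leading principal minors: -8, 44, -56.
Signs alternate −, +, − ⇒ H ≺ 0 ⇒ concave.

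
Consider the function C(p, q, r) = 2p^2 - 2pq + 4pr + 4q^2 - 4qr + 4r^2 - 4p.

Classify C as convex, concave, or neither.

convex

C is quadratic, so its Hessian is the constant matrix H = [[4, -2, 4], [-2, 8, -4], [4, -4, 8]].
Leading principal minors: 4, 28, 96.
All positive ⇒ H ≻ 0 ⇒ convex.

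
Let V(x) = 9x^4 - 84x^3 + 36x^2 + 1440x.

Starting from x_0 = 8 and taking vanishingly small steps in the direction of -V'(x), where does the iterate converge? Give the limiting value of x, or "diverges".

5

V'(x) = 36(x - 5)(x - 4)(x + 2), so V'(8) = 4320.
Gradient descent moves in the -V' direction, i.e. x is decreasing.
The nearest critical point in that direction is x = 5, where V'' = 252 > 0 (a local minimum). The iterate converges there.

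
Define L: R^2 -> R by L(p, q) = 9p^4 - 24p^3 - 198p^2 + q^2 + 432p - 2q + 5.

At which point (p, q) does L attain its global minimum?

(-3, 1)

L(p,q) separates as A(p) + B(q) + 5, so its minimum is min A + min B + 5.
A'(p) = 36(p - 4)(p - 1)(p + 3) vanishes at p ∈ {-3, 1, 4}; B'(q) = 2q - 2 vanishes at q ∈ {1}.
Local minima of A (where A''>0): A(-3)=-1701, A(4)=-672. Local minima of B: B(1)=-1.
So the global minimum of L is A(-3) + B(1) + 5 = -1701 − 1 + 5 = -1697, attained at (-3, 1).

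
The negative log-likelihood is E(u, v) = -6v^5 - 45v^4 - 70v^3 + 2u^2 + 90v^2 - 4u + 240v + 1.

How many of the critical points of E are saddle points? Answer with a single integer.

2

E separates as a function of u plus a function of v, so ∇E=0 decouples.
∂E/∂u = 4(u - 1) = 0 at u ∈ {1}; ∂E/∂v = -30(v - 1)(v + 1)(v + 2)(v + 4) = 0 at v ∈ {-4, -2, -1, 1}.
The Hessian is diagonal: diag(E_uu, E_vv). Second derivatives: E_uu(1)=4; E_vv(-4)=900, E_vv(-2)=-180, E_vv(-1)=180, E_vv(1)=-900.
Saddle points occur where the two diagonal entries have opposite signs: (1, -2), (1, 1). Count: 2.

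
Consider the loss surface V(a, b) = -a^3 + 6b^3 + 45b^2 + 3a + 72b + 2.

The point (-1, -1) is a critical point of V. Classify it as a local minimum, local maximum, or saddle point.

local minimum

The mixed partial ∂²V/∂a∂b is 0, so the Hessian at any point is diag(V_aa, V_bb) = diag(-6a, 18(2b + 5)).
At (-1, -1): H = diag(6, 54).
Both eigenvalues are positive, so H is positive definite: a local minimum.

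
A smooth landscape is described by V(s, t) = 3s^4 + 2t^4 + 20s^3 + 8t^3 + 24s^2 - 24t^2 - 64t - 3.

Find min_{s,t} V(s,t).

V(s,t) separates as P(s) + Q(t) − 3, so its minimum is min P + min Q − 3.
P'(s) = 12s(s + 1)(s + 4) vanishes at s ∈ {-4, -1, 0}; Q'(t) = 8(t - 2)(t + 1)(t + 4) vanishes at t ∈ {-4, -1, 2}.
Local minima of P (where P''>0): P(-4)=-128, P(0)=0. Local minima of Q: Q(-4)=-128, Q(2)=-128.
So the global minimum of V is P(-4) + Q(-4) − 3 = -128 − 128 − 3 = -259, attained at (-4, -4).

-259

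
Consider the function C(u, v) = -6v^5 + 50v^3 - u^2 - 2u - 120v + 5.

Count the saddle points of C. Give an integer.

2

C separates as a function of u plus a function of v, so ∇C=0 decouples.
∂C/∂u = -2(u + 1) = 0 at u ∈ {-1}; ∂C/∂v = -30(v - 2)(v - 1)(v + 1)(v + 2) = 0 at v ∈ {-2, -1, 1, 2}.
The Hessian is diagonal: diag(C_uu, C_vv). Second derivatives: C_uu(-1)=-2; C_vv(-2)=360, C_vv(-1)=-180, C_vv(1)=180, C_vv(2)=-360.
Saddle points occur where the two diagonal entries have opposite signs: (-1, -2), (-1, 1). Count: 2.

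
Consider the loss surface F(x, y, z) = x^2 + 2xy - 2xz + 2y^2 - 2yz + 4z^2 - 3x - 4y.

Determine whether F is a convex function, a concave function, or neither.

convex

F is quadratic, so its Hessian is the constant matrix H = [[2, 2, -2], [2, 4, -2], [-2, -2, 8]].
Leading principal minors: 2, 4, 24.
All positive ⇒ H ≻ 0 ⇒ convex.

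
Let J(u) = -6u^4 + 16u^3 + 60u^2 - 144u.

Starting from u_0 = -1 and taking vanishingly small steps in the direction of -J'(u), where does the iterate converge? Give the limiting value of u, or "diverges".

J'(u) = -24(u - 3)(u - 1)(u + 2), so J'(-1) = -192.
Gradient descent moves in the -J' direction, i.e. u is increasing.
The nearest critical point in that direction is u = 1, where J'' = 144 > 0 (a local minimum). The iterate converges there.

1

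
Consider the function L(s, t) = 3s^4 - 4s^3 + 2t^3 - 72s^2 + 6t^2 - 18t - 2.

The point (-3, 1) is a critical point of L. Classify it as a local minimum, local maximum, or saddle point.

local minimum

The mixed partial ∂²L/∂s∂t is 0, so the Hessian at any point is diag(L_ss, L_tt) = diag(12(3s^2 - 2s - 12), 12(t + 1)).
At (-3, 1): H = diag(252, 24).
Both eigenvalues are positive, so H is positive definite: a local minimum.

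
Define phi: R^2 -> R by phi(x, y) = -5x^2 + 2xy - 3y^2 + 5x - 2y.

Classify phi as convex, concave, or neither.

concave

phi is quadratic, so its Hessian is the constant matrix H = [[-10, 2], [2, -6]].
det(H) = 56, tr(H) = -16.
det(H) > 0 and tr(H) < 0, so H is negative definite everywhere: concave.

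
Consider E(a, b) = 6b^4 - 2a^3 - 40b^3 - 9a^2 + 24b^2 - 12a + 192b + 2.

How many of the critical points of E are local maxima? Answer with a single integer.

E separates as a function of a plus a function of b, so ∇E=0 decouples.
∂E/∂a = -6(a + 1)(a + 2) = 0 at a ∈ {-2, -1}; ∂E/∂b = 24(b - 4)(b - 2)(b + 1) = 0 at b ∈ {-1, 2, 4}.
The Hessian is diagonal: diag(E_aa, E_bb). Second derivatives: E_aa(-2)=6, E_aa(-1)=-6; E_bb(-1)=360, E_bb(2)=-144, E_bb(4)=240.
Local maxima occur where both diagonal entries negative: (-1, 2). Count: 1.

1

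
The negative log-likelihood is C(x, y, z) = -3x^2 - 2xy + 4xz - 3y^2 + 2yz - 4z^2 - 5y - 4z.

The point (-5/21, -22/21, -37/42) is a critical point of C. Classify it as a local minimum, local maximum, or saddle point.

local maximum

The Hessian is constant: H = [[-6, -2, 4], [-2, -6, 2], [4, 2, -8]].
Leading principal minors: Δ₁ = -6, Δ₂ = 32, Δ₃ = -168.
The minors alternate sign starting negative (−, +, −), so H is negative definite: a local maximum.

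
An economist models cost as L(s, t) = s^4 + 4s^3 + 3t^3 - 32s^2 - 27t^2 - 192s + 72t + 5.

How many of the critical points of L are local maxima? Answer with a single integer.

L separates as a function of s plus a function of t, so ∇L=0 decouples.
∂L/∂s = 4(s - 4)(s + 3)(s + 4) = 0 at s ∈ {-4, -3, 4}; ∂L/∂t = 9(t - 4)(t - 2) = 0 at t ∈ {2, 4}.
The Hessian is diagonal: diag(L_ss, L_tt). Second derivatives: L_ss(-4)=32, L_ss(-3)=-28, L_ss(4)=224; L_tt(2)=-18, L_tt(4)=18.
Local maxima occur where both diagonal entries negative: (-3, 2). Count: 1.

1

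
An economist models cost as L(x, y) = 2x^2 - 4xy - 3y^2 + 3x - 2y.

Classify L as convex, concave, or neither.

L is quadratic, so its Hessian is the constant matrix H = [[4, -4], [-4, -6]].
det(H) = -40, tr(H) = -2.
det(H) < 0, so H is indefinite: neither convex nor concave.

neither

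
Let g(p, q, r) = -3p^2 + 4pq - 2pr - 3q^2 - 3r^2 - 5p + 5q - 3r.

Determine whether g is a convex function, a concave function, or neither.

concave

g is quadratic, so its Hessian is the constant matrix H = [[-6, 4, -2], [4, -6, 0], [-2, 0, -6]].
Leading principal minors: -6, 20, -96.
Signs alternate −, +, − ⇒ H ≺ 0 ⇒ concave.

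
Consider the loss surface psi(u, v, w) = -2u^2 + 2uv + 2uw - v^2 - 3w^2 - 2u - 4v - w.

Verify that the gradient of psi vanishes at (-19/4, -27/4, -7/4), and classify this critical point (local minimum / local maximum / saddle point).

local maximum

∇psi = (-4u + 2v + 2w - 2, 2u - 2v - 4, 2u - 6w - 1); substituting (-19/4, -27/4, -7/4) gives ∇psi = (0, 0, 0), so (-19/4, -27/4, -7/4) is indeed a critical point.
The Hessian is constant: H = [[-4, 2, 2], [2, -2, 0], [2, 0, -6]].
Leading principal minors: Δ₁ = -4, Δ₂ = 4, Δ₃ = -16.
The minors alternate sign starting negative (−, +, −), so H is negative definite: a local maximum.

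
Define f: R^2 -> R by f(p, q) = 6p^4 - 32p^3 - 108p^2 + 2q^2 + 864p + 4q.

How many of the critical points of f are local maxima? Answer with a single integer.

f separates as a function of p plus a function of q, so ∇f=0 decouples.
∂f/∂p = 24(p - 4)(p - 3)(p + 3) = 0 at p ∈ {-3, 3, 4}; ∂f/∂q = 4(q + 1) = 0 at q ∈ {-1}.
The Hessian is diagonal: diag(f_pp, f_qq). Second derivatives: f_pp(-3)=1008, f_pp(3)=-144, f_pp(4)=168; f_qq(-1)=4.
Local maxima occur where both diagonal entries negative: none. Count: 0.

0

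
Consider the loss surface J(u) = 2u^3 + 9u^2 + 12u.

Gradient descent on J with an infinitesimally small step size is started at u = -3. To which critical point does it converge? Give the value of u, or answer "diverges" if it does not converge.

diverges

J'(u) = 6(u + 1)(u + 2), so J'(-3) = 12.
Gradient descent moves in the -J' direction, i.e. u is decreasing.
There is no critical point below u=-3, and J' keeps the same sign, so the iterate runs off to −∞.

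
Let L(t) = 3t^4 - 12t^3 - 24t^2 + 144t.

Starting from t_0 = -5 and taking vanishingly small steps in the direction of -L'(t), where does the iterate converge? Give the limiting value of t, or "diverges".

L'(t) = 12(t - 3)(t - 2)(t + 2), so L'(-5) = -2016.
Gradient descent moves in the -L' direction, i.e. t is increasing.
The nearest critical point in that direction is t = -2, where L'' = 240 > 0 (a local minimum). The iterate converges there.

-2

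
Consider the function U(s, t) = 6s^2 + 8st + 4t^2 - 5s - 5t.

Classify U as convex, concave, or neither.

U is quadratic, so its Hessian is the constant matrix H = [[12, 8], [8, 8]].
det(H) = 32, tr(H) = 20.
det(H) > 0 and tr(H) > 0, so H is positive definite everywhere: convex.

convex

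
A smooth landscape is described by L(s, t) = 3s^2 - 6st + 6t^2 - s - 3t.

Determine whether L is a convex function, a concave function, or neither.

L is quadratic, so its Hessian is the constant matrix H = [[6, -6], [-6, 12]].
det(H) = 36, tr(H) = 18.
det(H) > 0 and tr(H) > 0, so H is positive definite everywhere: convex.

convex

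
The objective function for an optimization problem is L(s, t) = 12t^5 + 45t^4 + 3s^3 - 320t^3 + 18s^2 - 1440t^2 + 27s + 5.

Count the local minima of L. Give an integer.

L separates as a function of s plus a function of t, so ∇L=0 decouples.
∂L/∂s = 9(s + 1)(s + 3) = 0 at s ∈ {-3, -1}; ∂L/∂t = 60t(t - 4)(t + 3)(t + 4) = 0 at t ∈ {-4, -3, 0, 4}.
The Hessian is diagonal: diag(L_ss, L_tt). Second derivatives: L_ss(-3)=-18, L_ss(-1)=18; L_tt(-4)=-1920, L_tt(-3)=1260, L_tt(0)=-2880, L_tt(4)=13440.
Local minima occur where both diagonal entries positive: (-1, -3), (-1, 4). Count: 2.

2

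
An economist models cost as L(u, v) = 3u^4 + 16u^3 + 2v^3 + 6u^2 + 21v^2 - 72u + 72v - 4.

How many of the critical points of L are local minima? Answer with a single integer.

2

L separates as a function of u plus a function of v, so ∇L=0 decouples.
∂L/∂u = 12(u - 1)(u + 2)(u + 3) = 0 at u ∈ {-3, -2, 1}; ∂L/∂v = 6(v + 3)(v + 4) = 0 at v ∈ {-4, -3}.
The Hessian is diagonal: diag(L_uu, L_vv). Second derivatives: L_uu(-3)=48, L_uu(-2)=-36, L_uu(1)=144; L_vv(-4)=-6, L_vv(-3)=6.
Local minima occur where both diagonal entries positive: (-3, -3), (1, -3). Count: 2.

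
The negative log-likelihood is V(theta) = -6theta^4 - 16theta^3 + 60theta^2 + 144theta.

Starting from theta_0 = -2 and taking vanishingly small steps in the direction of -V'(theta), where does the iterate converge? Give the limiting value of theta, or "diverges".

-1

V'(theta) = -24(theta - 2)(theta + 1)(theta + 3), so V'(-2) = -96.
Gradient descent moves in the -V' direction, i.e. theta is increasing.
The nearest critical point in that direction is theta = -1, where V'' = 144 > 0 (a local minimum). The iterate converges there.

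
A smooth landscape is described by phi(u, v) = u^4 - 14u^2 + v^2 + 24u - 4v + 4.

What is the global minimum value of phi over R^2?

phi(u,v) separates as P(u) + Q(v) + 4, so its minimum is min P + min Q + 4.
P'(u) = 4(u - 2)(u - 1)(u + 3) vanishes at u ∈ {-3, 1, 2}; Q'(v) = 2v - 4 vanishes at v ∈ {2}.
Local minima of P (where P''>0): P(-3)=-117, P(2)=8. Local minima of Q: Q(2)=-4.
So the global minimum of phi is P(-3) + Q(2) + 4 = -117 − 4 + 4 = -117, attained at (-3, 2).

-117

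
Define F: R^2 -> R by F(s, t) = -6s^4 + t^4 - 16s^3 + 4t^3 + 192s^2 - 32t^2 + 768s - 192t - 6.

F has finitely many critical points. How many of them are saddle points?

5

F separates as a function of s plus a function of t, so ∇F=0 decouples.
∂F/∂s = -24(s - 4)(s + 2)(s + 4) = 0 at s ∈ {-4, -2, 4}; ∂F/∂t = 4(t - 4)(t + 3)(t + 4) = 0 at t ∈ {-4, -3, 4}.
The Hessian is diagonal: diag(F_ss, F_tt). Second derivatives: F_ss(-4)=-384, F_ss(-2)=288, F_ss(4)=-1152; F_tt(-4)=32, F_tt(-3)=-28, F_tt(4)=224.
Saddle points occur where the two diagonal entries have opposite signs: (-4, -4), (-4, 4), (-2, -3), (4, -4), (4, 4). Count: 5.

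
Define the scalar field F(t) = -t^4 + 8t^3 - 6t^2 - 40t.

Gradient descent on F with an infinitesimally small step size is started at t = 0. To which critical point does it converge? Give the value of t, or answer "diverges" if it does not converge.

F'(t) = -4(t - 5)(t - 2)(t + 1), so F'(0) = -40.
Gradient descent moves in the -F' direction, i.e. t is increasing.
The nearest critical point in that direction is t = 2, where F'' = 36 > 0 (a local minimum). The iterate converges there.

2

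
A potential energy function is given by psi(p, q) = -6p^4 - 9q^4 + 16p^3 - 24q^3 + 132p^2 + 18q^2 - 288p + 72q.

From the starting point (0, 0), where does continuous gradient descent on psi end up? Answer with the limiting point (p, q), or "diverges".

(1, -1)

psi is separable, so gradient descent decouples: p follows -∂psi/∂p, q follows -∂psi/∂q.
∂psi/∂p = -24(p - 4)(p - 1)(p + 3); at p=0 this is -288, so p increases.
∂psi/∂q = -36(q - 1)(q + 1)(q + 2); at q=0 this is 72, so q decreases.
p converges to its nearest critical value 1 (a local min of the p-part); q converges to -1. The iterate converges to (1, -1).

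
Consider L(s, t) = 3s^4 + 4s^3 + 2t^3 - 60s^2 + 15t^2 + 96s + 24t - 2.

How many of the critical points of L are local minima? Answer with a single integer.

L separates as a function of s plus a function of t, so ∇L=0 decouples.
∂L/∂s = 12(s - 2)(s - 1)(s + 4) = 0 at s ∈ {-4, 1, 2}; ∂L/∂t = 6(t + 1)(t + 4) = 0 at t ∈ {-4, -1}.
The Hessian is diagonal: diag(L_ss, L_tt). Second derivatives: L_ss(-4)=360, L_ss(1)=-60, L_ss(2)=72; L_tt(-4)=-18, L_tt(-1)=18.
Local minima occur where both diagonal entries positive: (-4, -1), (2, -1). Count: 2.

2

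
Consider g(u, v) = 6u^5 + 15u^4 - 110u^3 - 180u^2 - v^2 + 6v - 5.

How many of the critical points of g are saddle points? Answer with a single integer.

g separates as a function of u plus a function of v, so ∇g=0 decouples.
∂g/∂u = 30u(u - 3)(u + 1)(u + 4) = 0 at u ∈ {-4, -1, 0, 3}; ∂g/∂v = -2(v - 3) = 0 at v ∈ {3}.
The Hessian is diagonal: diag(g_uu, g_vv). Second derivatives: g_uu(-4)=-2520, g_uu(-1)=360, g_uu(0)=-360, g_uu(3)=2520; g_vv(3)=-2.
Saddle points occur where the two diagonal entries have opposite signs: (-1, 3), (3, 3). Count: 2.

2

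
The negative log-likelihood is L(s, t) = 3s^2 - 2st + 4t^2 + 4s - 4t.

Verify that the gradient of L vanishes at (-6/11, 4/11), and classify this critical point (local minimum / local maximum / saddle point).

local minimum

∇L = (6s - 2t + 4, -2s + 8t - 4); substituting (-6/11, 4/11) gives ∇L = (0, 0), so (-6/11, 4/11) is indeed a critical point.
The Hessian of L is constant: H = [[6, -2], [-2, 8]].
det(H) = 6·8 − (-2)² = 44.
det(H) > 0 and tr(H) = 14 > 0, so H is positive definite and the point is a local minimum.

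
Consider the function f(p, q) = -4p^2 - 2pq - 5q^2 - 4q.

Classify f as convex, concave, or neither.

f is quadratic, so its Hessian is the constant matrix H = [[-8, -2], [-2, -10]].
det(H) = 76, tr(H) = -18.
det(H) > 0 and tr(H) < 0, so H is negative definite everywhere: concave.

concave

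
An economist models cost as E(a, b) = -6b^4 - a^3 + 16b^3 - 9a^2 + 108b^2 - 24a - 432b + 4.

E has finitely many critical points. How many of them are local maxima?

E separates as a function of a plus a function of b, so ∇E=0 decouples.
∂E/∂a = -3(a + 2)(a + 4) = 0 at a ∈ {-4, -2}; ∂E/∂b = -24(b - 3)(b - 2)(b + 3) = 0 at b ∈ {-3, 2, 3}.
The Hessian is diagonal: diag(E_aa, E_bb). Second derivatives: E_aa(-4)=6, E_aa(-2)=-6; E_bb(-3)=-720, E_bb(2)=120, E_bb(3)=-144.
Local maxima occur where both diagonal entries negative: (-2, -3), (-2, 3). Count: 2.

2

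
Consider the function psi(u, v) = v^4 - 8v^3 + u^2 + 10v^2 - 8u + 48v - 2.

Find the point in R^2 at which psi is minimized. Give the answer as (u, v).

psi(u,v) separates as P(u) + Q(v) − 2, so its minimum is min P + min Q − 2.
P'(u) = 2u - 8 vanishes at u ∈ {4}; Q'(v) = 4(v - 4)(v - 3)(v + 1) vanishes at v ∈ {-1, 3, 4}.
Local minima of P (where P''>0): P(4)=-16. Local minima of Q: Q(-1)=-29, Q(4)=96.
So the global minimum of psi is P(4) + Q(-1) − 2 = -16 − 29 − 2 = -47, attained at (4, -1).

(4, -1)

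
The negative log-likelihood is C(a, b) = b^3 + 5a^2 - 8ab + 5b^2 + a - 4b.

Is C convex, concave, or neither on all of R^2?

The term b^3 is cubic, so the Hessian is not constant.
∂²C/∂b² = 6b + 10, which takes both signs as b varies (negative for sufficiently negative b). A diagonal entry of the Hessian changing sign means the Hessian is neither positive- nor negative-semidefinite on all of R^2.

neither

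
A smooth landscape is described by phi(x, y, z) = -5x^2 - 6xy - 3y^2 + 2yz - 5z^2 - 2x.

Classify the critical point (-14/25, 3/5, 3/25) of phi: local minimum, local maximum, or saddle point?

local maximum

The Hessian is constant: H = [[-10, -6, 0], [-6, -6, 2], [0, 2, -10]].
Leading principal minors: Δ₁ = -10, Δ₂ = 24, Δ₃ = -200.
The minors alternate sign starting negative (−, +, −), so H is negative definite: a local maximum.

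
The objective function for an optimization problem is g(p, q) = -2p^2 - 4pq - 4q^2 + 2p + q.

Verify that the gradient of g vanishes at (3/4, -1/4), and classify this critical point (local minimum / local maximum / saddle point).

∇g = (-4p - 4q + 2, -4p - 8q + 1); substituting (3/4, -1/4) gives ∇g = (0, 0), so (3/4, -1/4) is indeed a critical point.
The Hessian of g is constant: H = [[-4, -4], [-4, -8]].
det(H) = (-4)·(-8) − (-4)² = 16.
det(H) > 0 and tr(H) = -12 < 0, so H is negative definite and the point is a local maximum.

local maximum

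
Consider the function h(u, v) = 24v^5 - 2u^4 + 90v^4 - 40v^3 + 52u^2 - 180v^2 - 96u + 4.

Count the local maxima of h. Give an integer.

4

h separates as a function of u plus a function of v, so ∇h=0 decouples.
∂h/∂u = -8(u - 3)(u - 1)(u + 4) = 0 at u ∈ {-4, 1, 3}; ∂h/∂v = 120v(v - 1)(v + 1)(v + 3) = 0 at v ∈ {-3, -1, 0, 1}.
The Hessian is diagonal: diag(h_uu, h_vv). Second derivatives: h_uu(-4)=-280, h_uu(1)=80, h_uu(3)=-112; h_vv(-3)=-2880, h_vv(-1)=480, h_vv(0)=-360, h_vv(1)=960.
Local maxima occur where both diagonal entries negative: (-4, -3), (-4, 0), (3, -3), (3, 0). Count: 4.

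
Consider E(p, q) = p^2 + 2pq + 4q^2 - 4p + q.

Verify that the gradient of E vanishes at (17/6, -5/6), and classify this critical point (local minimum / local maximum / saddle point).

local minimum

∇E = (2p + 2q - 4, 2p + 8q + 1); substituting (17/6, -5/6) gives ∇E = (0, 0), so (17/6, -5/6) is indeed a critical point.
The Hessian of E is constant: H = [[2, 2], [2, 8]].
det(H) = 2·8 − 2² = 12.
det(H) > 0 and tr(H) = 10 > 0, so H is positive definite and the point is a local minimum.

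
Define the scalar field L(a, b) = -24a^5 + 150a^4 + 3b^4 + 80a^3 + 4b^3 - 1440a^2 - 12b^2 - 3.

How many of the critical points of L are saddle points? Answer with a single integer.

L separates as a function of a plus a function of b, so ∇L=0 decouples.
∂L/∂a = -120a(a - 4)(a - 3)(a + 2) = 0 at a ∈ {-2, 0, 3, 4}; ∂L/∂b = 12b(b - 1)(b + 2) = 0 at b ∈ {-2, 0, 1}.
The Hessian is diagonal: diag(L_aa, L_bb). Second derivatives: L_aa(-2)=7200, L_aa(0)=-2880, L_aa(3)=1800, L_aa(4)=-2880; L_bb(-2)=72, L_bb(0)=-24, L_bb(1)=36.
Saddle points occur where the two diagonal entries have opposite signs: (-2, 0), (0, -2), (0, 1), (3, 0), (4, -2), (4, 1). Count: 6.

6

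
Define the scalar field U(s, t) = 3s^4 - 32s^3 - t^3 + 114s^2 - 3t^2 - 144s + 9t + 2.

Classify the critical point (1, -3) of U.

local minimum

The mixed partial ∂²U/∂s∂t is 0, so the Hessian at any point is diag(U_ss, U_tt) = diag(12(3s^2 - 16s + 19), -6(t + 1)).
At (1, -3): H = diag(72, 12).
Both eigenvalues are positive, so H is positive definite: a local minimum.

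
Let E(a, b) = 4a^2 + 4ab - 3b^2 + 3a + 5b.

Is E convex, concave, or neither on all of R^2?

neither

E is quadratic, so its Hessian is the constant matrix H = [[8, 4], [4, -6]].
det(H) = -64, tr(H) = 2.
det(H) < 0, so H is indefinite: neither convex nor concave.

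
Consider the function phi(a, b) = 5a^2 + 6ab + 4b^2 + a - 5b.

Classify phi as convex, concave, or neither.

phi is quadratic, so its Hessian is the constant matrix H = [[10, 6], [6, 8]].
det(H) = 44, tr(H) = 18.
det(H) > 0 and tr(H) > 0, so H is positive definite everywhere: convex.

convex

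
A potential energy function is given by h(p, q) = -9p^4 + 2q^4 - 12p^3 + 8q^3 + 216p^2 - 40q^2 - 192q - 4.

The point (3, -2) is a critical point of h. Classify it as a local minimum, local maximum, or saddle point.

The mixed partial ∂²h/∂p∂q is 0, so the Hessian at any point is diag(h_pp, h_qq) = diag(36(-3p^2 - 2p + 12), 8(3q^2 + 6q - 10)).
At (3, -2): H = diag(-756, -80).
Both eigenvalues are negative, so H is negative definite: a local maximum.

local maximum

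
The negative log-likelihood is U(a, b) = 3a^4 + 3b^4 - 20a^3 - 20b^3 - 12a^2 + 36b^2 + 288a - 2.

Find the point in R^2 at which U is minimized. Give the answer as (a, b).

U(a,b) separates as P(a) + Q(b) − 2, so its minimum is min P + min Q − 2.
P'(a) = 12(a - 4)(a - 3)(a + 2) vanishes at a ∈ {-2, 3, 4}; Q'(b) = 12b(b - 3)(b - 2) vanishes at b ∈ {0, 2, 3}.
Local minima of P (where P''>0): P(-2)=-416, P(4)=448. Local minima of Q: Q(0)=0, Q(3)=27.
So the global minimum of U is P(-2) + Q(0) − 2 = -416 + 0 − 2 = -418, attained at (-2, 0).

(-2, 0)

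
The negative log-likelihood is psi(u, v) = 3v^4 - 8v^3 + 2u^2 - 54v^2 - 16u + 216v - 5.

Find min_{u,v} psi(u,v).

psi(u,v) separates as P(u) + Q(v) − 5, so its minimum is min P + min Q − 5.
P'(u) = 4u - 16 vanishes at u ∈ {4}; Q'(v) = 12(v - 3)(v - 2)(v + 3) vanishes at v ∈ {-3, 2, 3}.
Local minima of P (where P''>0): P(4)=-32. Local minima of Q: Q(-3)=-675, Q(3)=189.
So the global minimum of psi is P(4) + Q(-3) − 5 = -32 − 675 − 5 = -712, attained at (4, -3).

-712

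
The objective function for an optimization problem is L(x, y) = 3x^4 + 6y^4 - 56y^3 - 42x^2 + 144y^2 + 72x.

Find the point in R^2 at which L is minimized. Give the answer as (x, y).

L(x,y) separates as P(x) + Q(y), so its minimum is min P + min Q.
P'(x) = 12(x - 2)(x - 1)(x + 3) vanishes at x ∈ {-3, 1, 2}; Q'(y) = 24y(y - 4)(y - 3) vanishes at y ∈ {0, 3, 4}.
Local minima of P (where P''>0): P(-3)=-351, P(2)=24. Local minima of Q: Q(0)=0, Q(4)=256.
So the global minimum of L is P(-3) + Q(0) = -351 + 0 = -351, attained at (-3, 0).

(-3, 0)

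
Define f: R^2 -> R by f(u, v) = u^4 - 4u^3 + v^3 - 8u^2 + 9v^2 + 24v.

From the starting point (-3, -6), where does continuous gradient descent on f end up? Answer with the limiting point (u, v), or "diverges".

diverges

f is separable, so gradient descent decouples: u follows -∂f/∂u, v follows -∂f/∂v.
∂f/∂u = 4u(u - 4)(u + 1); at u=-3 this is -168, so u increases.
∂f/∂v = 3(v + 2)(v + 4); at v=-6 this is 24, so v decreases.
The v-coordinate has no critical point in that direction and runs off to infinity.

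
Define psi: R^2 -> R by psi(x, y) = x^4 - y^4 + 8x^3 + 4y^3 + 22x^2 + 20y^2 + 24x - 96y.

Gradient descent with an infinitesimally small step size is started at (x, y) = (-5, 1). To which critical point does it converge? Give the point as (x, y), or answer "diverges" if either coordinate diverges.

(-3, 2)

psi is separable, so gradient descent decouples: x follows -∂psi/∂x, y follows -∂psi/∂y.
∂psi/∂x = 4(x + 1)(x + 2)(x + 3); at x=-5 this is -96, so x increases.
∂psi/∂y = -4(y - 4)(y - 2)(y + 3); at y=1 this is -48, so y increases.
x converges to its nearest critical value -3 (a local min of the x-part); y converges to 2. The iterate converges to (-3, 2).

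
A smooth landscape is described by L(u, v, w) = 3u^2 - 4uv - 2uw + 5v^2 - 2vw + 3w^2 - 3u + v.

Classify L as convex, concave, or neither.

convex

L is quadratic, so its Hessian is the constant matrix H = [[6, -4, -2], [-4, 10, -2], [-2, -2, 6]].
Leading principal minors: 6, 44, 168.
All positive ⇒ H ≻ 0 ⇒ convex.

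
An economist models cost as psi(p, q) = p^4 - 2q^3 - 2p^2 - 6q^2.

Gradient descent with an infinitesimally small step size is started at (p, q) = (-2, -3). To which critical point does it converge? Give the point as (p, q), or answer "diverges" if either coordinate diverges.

(-1, -2)

psi is separable, so gradient descent decouples: p follows -∂psi/∂p, q follows -∂psi/∂q.
∂psi/∂p = 4p(p - 1)(p + 1); at p=-2 this is -24, so p increases.
∂psi/∂q = -6q(q + 2); at q=-3 this is -18, so q increases.
p converges to its nearest critical value -1 (a local min of the p-part); q converges to -2. The iterate converges to (-1, -2).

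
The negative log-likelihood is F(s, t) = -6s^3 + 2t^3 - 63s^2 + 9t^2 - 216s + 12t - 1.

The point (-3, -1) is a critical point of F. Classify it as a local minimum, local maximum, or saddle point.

saddle point

The mixed partial ∂²F/∂s∂t is 0, so the Hessian at any point is diag(F_ss, F_tt) = diag(-18(2s + 7), 6(2t + 3)).
At (-3, -1): H = diag(-18, 6).
The eigenvalues have opposite signs, so H is indefinite: a saddle point.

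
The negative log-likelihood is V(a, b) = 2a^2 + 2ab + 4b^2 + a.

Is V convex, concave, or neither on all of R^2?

V is quadratic, so its Hessian is the constant matrix H = [[4, 2], [2, 8]].
det(H) = 28, tr(H) = 12.
det(H) > 0 and tr(H) > 0, so H is positive definite everywhere: convex.

convex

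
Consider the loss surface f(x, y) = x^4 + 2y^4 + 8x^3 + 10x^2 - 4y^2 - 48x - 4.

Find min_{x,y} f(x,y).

f(x,y) separates as P(x) + Q(y) − 4, so its minimum is min P + min Q − 4.
P'(x) = 4(x - 1)(x + 3)(x + 4) vanishes at x ∈ {-4, -3, 1}; Q'(y) = 8y(y - 1)(y + 1) vanishes at y ∈ {-1, 0, 1}.
Local minima of P (where P''>0): P(-4)=96, P(1)=-29. Local minima of Q: Q(-1)=-2, Q(1)=-2.
So the global minimum of f is P(1) + Q(-1) − 4 = -29 − 2 − 4 = -35, attained at (1, -1).

-35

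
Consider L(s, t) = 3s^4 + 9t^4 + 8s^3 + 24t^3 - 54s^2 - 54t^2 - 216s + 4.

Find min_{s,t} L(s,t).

L(s,t) separates as P(s) + Q(t) + 4, so its minimum is min P + min Q + 4.
P'(s) = 12(s - 3)(s + 2)(s + 3) vanishes at s ∈ {-3, -2, 3}; Q'(t) = 36t(t - 1)(t + 3) vanishes at t ∈ {-3, 0, 1}.
Local minima of P (where P''>0): P(-3)=189, P(3)=-675. Local minima of Q: Q(-3)=-405, Q(1)=-21.
So the global minimum of L is P(3) + Q(-3) + 4 = -675 − 405 + 4 = -1076, attained at (3, -3).

-1076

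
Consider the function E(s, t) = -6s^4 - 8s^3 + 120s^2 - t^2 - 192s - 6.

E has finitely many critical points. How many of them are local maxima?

E separates as a function of s plus a function of t, so ∇E=0 decouples.
∂E/∂s = -24(s - 2)(s - 1)(s + 4) = 0 at s ∈ {-4, 1, 2}; ∂E/∂t = -2t = 0 at t ∈ {0}.
The Hessian is diagonal: diag(E_ss, E_tt). Second derivatives: E_ss(-4)=-720, E_ss(1)=120, E_ss(2)=-144; E_tt(0)=-2.
Local maxima occur where both diagonal entries negative: (-4, 0), (2, 0). Count: 2.

2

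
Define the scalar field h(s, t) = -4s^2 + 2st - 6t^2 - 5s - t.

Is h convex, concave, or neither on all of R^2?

h is quadratic, so its Hessian is the constant matrix H = [[-8, 2], [2, -12]].
det(H) = 92, tr(H) = -20.
det(H) > 0 and tr(H) < 0, so H is negative definite everywhere: concave.

concave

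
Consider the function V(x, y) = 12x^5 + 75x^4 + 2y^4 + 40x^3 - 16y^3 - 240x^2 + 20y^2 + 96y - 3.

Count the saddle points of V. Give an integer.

6

V separates as a function of x plus a function of y, so ∇V=0 decouples.
∂V/∂x = 60x(x - 1)(x + 2)(x + 4) = 0 at x ∈ {-4, -2, 0, 1}; ∂V/∂y = 8(y - 4)(y - 3)(y + 1) = 0 at y ∈ {-1, 3, 4}.
The Hessian is diagonal: diag(V_xx, V_yy). Second derivatives: V_xx(-4)=-2400, V_xx(-2)=720, V_xx(0)=-480, V_xx(1)=900; V_yy(-1)=160, V_yy(3)=-32, V_yy(4)=40.
Saddle points occur where the two diagonal entries have opposite signs: (-4, -1), (-4, 4), (-2, 3), (0, -1), (0, 4), (1, 3). Count: 6.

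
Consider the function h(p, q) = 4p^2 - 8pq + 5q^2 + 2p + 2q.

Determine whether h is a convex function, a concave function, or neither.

convex

h is quadratic, so its Hessian is the constant matrix H = [[8, -8], [-8, 10]].
det(H) = 16, tr(H) = 18.
det(H) > 0 and tr(H) > 0, so H is positive definite everywhere: convex.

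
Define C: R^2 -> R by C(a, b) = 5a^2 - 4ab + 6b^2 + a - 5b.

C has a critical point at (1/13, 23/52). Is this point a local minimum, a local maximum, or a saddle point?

local minimum

The Hessian of C is constant: H = [[10, -4], [-4, 12]].
det(H) = 10·12 − (-4)² = 104.
det(H) > 0 and tr(H) = 22 > 0, so H is positive definite and the point is a local minimum.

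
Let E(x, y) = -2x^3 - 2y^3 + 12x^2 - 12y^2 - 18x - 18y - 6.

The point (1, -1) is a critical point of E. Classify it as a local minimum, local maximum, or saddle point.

saddle point

The mixed partial ∂²E/∂x∂y is 0, so the Hessian at any point is diag(E_xx, E_yy) = diag(12(-x + 2), -12(y + 2)).
At (1, -1): H = diag(12, -12).
The eigenvalues have opposite signs, so H is indefinite: a saddle point.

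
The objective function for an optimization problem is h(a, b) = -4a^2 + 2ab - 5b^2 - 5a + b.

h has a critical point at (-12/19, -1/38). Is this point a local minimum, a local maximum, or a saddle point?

The Hessian of h is constant: H = [[-8, 2], [2, -10]].
det(H) = (-8)·(-10) − 2² = 76.
det(H) > 0 and tr(H) = -18 < 0, so H is negative definite and the point is a local maximum.

local maximum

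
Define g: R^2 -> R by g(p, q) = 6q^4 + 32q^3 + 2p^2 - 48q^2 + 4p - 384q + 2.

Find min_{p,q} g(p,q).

-608

g(p,q) separates as A(p) + B(q) + 2, so its minimum is min A + min B + 2.
A'(p) = 4p + 4 vanishes at p ∈ {-1}; B'(q) = 24(q - 2)(q + 2)(q + 4) vanishes at q ∈ {-4, -2, 2}.
Local minima of A (where A''>0): A(-1)=-2. Local minima of B: B(-4)=256, B(2)=-608.
So the global minimum of g is A(-1) + B(2) + 2 = -2 − 608 + 2 = -608, attained at (-1, 2).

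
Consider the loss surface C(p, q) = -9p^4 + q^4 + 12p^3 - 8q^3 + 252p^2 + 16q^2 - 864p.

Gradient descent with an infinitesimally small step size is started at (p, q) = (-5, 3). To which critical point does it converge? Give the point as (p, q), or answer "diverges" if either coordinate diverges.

C is separable, so gradient descent decouples: p follows -∂C/∂p, q follows -∂C/∂q.
∂C/∂p = -36(p - 3)(p - 2)(p + 4); at p=-5 this is 2016, so p decreases.
∂C/∂q = 4q(q - 4)(q - 2); at q=3 this is -12, so q increases.
The p-coordinate has no critical point in that direction and runs off to infinity.

diverges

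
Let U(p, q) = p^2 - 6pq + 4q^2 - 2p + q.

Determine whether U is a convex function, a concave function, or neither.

neither

U is quadratic, so its Hessian is the constant matrix H = [[2, -6], [-6, 8]].
det(H) = -20, tr(H) = 10.
det(H) < 0, so H is indefinite: neither convex nor concave.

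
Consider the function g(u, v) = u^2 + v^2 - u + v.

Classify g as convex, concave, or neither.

g is quadratic, so its Hessian is the constant matrix H = [[2, 0], [0, 2]].
det(H) = 4, tr(H) = 4.
det(H) > 0 and tr(H) > 0, so H is positive definite everywhere: convex.

convex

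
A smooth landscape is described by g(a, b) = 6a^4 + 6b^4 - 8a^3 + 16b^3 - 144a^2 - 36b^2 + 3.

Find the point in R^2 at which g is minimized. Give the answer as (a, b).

(4, -3)

g(a,b) separates as P(a) + Q(b) + 3, so its minimum is min P + min Q + 3.
P'(a) = 24a(a - 4)(a + 3) vanishes at a ∈ {-3, 0, 4}; Q'(b) = 24b(b - 1)(b + 3) vanishes at b ∈ {-3, 0, 1}.
Local minima of P (where P''>0): P(-3)=-594, P(4)=-1280. Local minima of Q: Q(-3)=-270, Q(1)=-14.
So the global minimum of g is P(4) + Q(-3) + 3 = -1280 − 270 + 3 = -1547, attained at (4, -3).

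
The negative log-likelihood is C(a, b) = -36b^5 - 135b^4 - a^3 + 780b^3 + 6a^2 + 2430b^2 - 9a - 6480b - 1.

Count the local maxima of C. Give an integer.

2

C separates as a function of a plus a function of b, so ∇C=0 decouples.
∂C/∂a = -3(a - 3)(a - 1) = 0 at a ∈ {1, 3}; ∂C/∂b = -180(b - 3)(b - 1)(b + 3)(b + 4) = 0 at b ∈ {-4, -3, 1, 3}.
The Hessian is diagonal: diag(C_aa, C_bb). Second derivatives: C_aa(1)=6, C_aa(3)=-6; C_bb(-4)=6300, C_bb(-3)=-4320, C_bb(1)=7200, C_bb(3)=-15120.
Local maxima occur where both diagonal entries negative: (3, -3), (3, 3). Count: 2.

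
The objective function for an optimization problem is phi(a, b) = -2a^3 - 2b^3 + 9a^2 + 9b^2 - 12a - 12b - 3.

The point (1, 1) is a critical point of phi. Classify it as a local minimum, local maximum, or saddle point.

The mixed partial ∂²phi/∂a∂b is 0, so the Hessian at any point is diag(phi_aa, phi_bb) = diag(6(-2a + 3), 6(-2b + 3)).
At (1, 1): H = diag(6, 6).
Both eigenvalues are positive, so H is positive definite: a local minimum.

local minimum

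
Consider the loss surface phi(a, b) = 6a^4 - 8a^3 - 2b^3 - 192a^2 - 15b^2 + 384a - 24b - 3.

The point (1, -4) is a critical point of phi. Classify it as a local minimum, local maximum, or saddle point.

The mixed partial ∂²phi/∂a∂b is 0, so the Hessian at any point is diag(phi_aa, phi_bb) = diag(24(3a^2 - 2a - 16), -6(2b + 5)).
At (1, -4): H = diag(-360, 18).
The eigenvalues have opposite signs, so H is indefinite: a saddle point.

saddle point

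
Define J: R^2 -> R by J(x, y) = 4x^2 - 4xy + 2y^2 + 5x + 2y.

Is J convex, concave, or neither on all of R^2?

convex

J is quadratic, so its Hessian is the constant matrix H = [[8, -4], [-4, 4]].
det(H) = 16, tr(H) = 12.
det(H) > 0 and tr(H) > 0, so H is positive definite everywhere: convex.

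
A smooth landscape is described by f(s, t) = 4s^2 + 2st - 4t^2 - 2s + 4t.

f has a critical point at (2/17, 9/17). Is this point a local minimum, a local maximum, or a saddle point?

The Hessian of f is constant: H = [[8, 2], [2, -8]].
det(H) = 8·(-8) − 2² = -68.
Since det(H) < 0, H is indefinite and the critical point is a saddle point.

saddle point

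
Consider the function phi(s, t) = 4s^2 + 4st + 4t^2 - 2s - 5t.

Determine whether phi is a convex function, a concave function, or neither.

phi is quadratic, so its Hessian is the constant matrix H = [[8, 4], [4, 8]].
det(H) = 48, tr(H) = 16.
det(H) > 0 and tr(H) > 0, so H is positive definite everywhere: convex.

convex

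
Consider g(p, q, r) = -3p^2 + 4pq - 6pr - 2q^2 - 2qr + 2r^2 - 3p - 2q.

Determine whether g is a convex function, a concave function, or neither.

neither

g is quadratic, so its Hessian is the constant matrix H = [[-6, 4, -6], [4, -4, -2], [-6, -2, 4]].
Leading principal minors: -6, 8, 296.
Neither pattern holds ⇒ H is indefinite ⇒ neither convex nor concave.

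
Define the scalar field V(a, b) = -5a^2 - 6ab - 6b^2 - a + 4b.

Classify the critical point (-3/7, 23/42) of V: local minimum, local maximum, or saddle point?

The Hessian of V is constant: H = [[-10, -6], [-6, -12]].
det(H) = (-10)·(-12) − (-6)² = 84.
det(H) > 0 and tr(H) = -22 < 0, so H is negative definite and the point is a local maximum.

local maximum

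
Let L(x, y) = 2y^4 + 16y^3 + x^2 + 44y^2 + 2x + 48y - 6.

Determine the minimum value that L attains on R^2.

-25

L(x,y) separates as P(x) + Q(y) − 6, so its minimum is min P + min Q − 6.
P'(x) = 2x + 2 vanishes at x ∈ {-1}; Q'(y) = 8(y + 1)(y + 2)(y + 3) vanishes at y ∈ {-3, -2, -1}.
Local minima of P (where P''>0): P(-1)=-1. Local minima of Q: Q(-3)=-18, Q(-1)=-18.
So the global minimum of L is P(-1) + Q(-3) − 6 = -1 − 18 − 6 = -25, attained at (-1, -3).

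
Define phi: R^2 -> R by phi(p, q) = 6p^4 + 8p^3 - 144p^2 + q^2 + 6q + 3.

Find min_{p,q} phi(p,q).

phi(p,q) separates as A(p) + B(q) + 3, so its minimum is min A + min B + 3.
A'(p) = 24p(p - 3)(p + 4) vanishes at p ∈ {-4, 0, 3}; B'(q) = 2q + 6 vanishes at q ∈ {-3}.
Local minima of A (where A''>0): A(-4)=-1280, A(3)=-594. Local minima of B: B(-3)=-9.
So the global minimum of phi is A(-4) + B(-3) + 3 = -1280 − 9 + 3 = -1286, attained at (-4, -3).

-1286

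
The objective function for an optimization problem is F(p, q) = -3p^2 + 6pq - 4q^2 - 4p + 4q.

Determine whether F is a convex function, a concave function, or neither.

concave

F is quadratic, so its Hessian is the constant matrix H = [[-6, 6], [6, -8]].
det(H) = 12, tr(H) = -14.
det(H) > 0 and tr(H) < 0, so H is negative definite everywhere: concave.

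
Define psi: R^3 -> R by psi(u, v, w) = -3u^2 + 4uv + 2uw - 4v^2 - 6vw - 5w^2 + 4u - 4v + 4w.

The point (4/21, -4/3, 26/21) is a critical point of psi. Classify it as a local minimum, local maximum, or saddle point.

local maximum

The Hessian is constant: H = [[-6, 4, 2], [4, -8, -6], [2, -6, -10]].
Leading principal minors: Δ₁ = -6, Δ₂ = 32, Δ₃ = -168.
The minors alternate sign starting negative (−, +, −), so H is negative definite: a local maximum.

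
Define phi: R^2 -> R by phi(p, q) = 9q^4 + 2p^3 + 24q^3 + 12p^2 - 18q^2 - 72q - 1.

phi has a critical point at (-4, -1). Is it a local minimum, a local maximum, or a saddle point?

local maximum

The mixed partial ∂²phi/∂p∂q is 0, so the Hessian at any point is diag(phi_pp, phi_qq) = diag(12(p + 2), 36(3q^2 + 4q - 1)).
At (-4, -1): H = diag(-24, -72).
Both eigenvalues are negative, so H is negative definite: a local maximum.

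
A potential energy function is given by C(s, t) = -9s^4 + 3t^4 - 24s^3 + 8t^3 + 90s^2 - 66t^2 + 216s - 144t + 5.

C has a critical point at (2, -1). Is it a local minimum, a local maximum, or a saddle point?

local maximum

The mixed partial ∂²C/∂s∂t is 0, so the Hessian at any point is diag(C_ss, C_tt) = diag(36(-3s^2 - 4s + 5), 12(3t^2 + 4t - 11)).
At (2, -1): H = diag(-540, -144).
Both eigenvalues are negative, so H is negative definite: a local maximum.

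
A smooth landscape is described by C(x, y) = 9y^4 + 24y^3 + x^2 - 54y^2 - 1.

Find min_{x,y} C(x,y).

C(x,y) separates as P(x) + Q(y) − 1, so its minimum is min P + min Q − 1.
P'(x) = 2x vanishes at x ∈ {0}; Q'(y) = 36y(y - 1)(y + 3) vanishes at y ∈ {-3, 0, 1}.
Local minima of P (where P''>0): P(0)=0. Local minima of Q: Q(-3)=-405, Q(1)=-21.
So the global minimum of C is P(0) + Q(-3) − 1 = 0 − 405 − 1 = -406, attained at (0, -3).

-406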